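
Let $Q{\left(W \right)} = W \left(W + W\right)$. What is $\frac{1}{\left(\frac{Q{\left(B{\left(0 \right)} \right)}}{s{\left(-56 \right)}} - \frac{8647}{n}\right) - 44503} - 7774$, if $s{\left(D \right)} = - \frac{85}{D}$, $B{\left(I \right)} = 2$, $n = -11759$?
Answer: $- \frac{345751861801447}{44475413018} \approx -7774.0$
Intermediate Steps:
$Q{\left(W \right)} = 2 W^{2}$ ($Q{\left(W \right)} = W 2 W = 2 W^{2}$)
$\frac{1}{\left(\frac{Q{\left(B{\left(0 \right)} \right)}}{s{\left(-56 \right)}} - \frac{8647}{n}\right) - 44503} - 7774 = \frac{1}{\left(\frac{2 \cdot 2^{2}}{\left(-85\right) \frac{1}{-56}} - \frac{8647}{-11759}\right) - 44503} - 7774 = \frac{1}{\left(\frac{2 \cdot 4}{\left(-85\right) \left(- \frac{1}{56}\right)} - - \frac{8647}{11759}\right) - 44503} - 7774 = \frac{1}{\left(\frac{8}{\frac{85}{56}} + \frac{8647}{11759}\right) - 44503} - 7774 = \frac{1}{\left(8 \cdot \frac{56}{85} + \frac{8647}{11759}\right) - 44503} - 7774 = \frac{1}{\left(\frac{448}{85} + \frac{8647}{11759}\right) - 44503} - 7774 = \frac{1}{\frac{6003027}{999515} - 44503} - 7774 = \frac{1}{- \frac{44475413018}{999515}} - 7774 = - \frac{999515}{44475413018} - 7774 = - \frac{345751861801447}{44475413018}$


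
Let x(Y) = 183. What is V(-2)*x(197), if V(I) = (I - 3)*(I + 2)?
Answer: 0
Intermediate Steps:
V(I) = (-3 + I)*(2 + I)
V(-2)*x(197) = (-6 + (-2)² - 1*(-2))*183 = (-6 + 4 + 2)*183 = 0*183 = 0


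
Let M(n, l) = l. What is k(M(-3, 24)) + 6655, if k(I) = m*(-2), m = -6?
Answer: 6667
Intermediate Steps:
k(I) = 12 (k(I) = -6*(-2) = 12)
k(M(-3, 24)) + 6655 = 12 + 6655 = 6667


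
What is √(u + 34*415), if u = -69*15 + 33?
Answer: 2*√3277 ≈ 114.49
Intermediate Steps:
u = -1002 (u = -1035 + 33 = -1002)
√(u + 34*415) = √(-1002 + 34*415) = √(-1002 + 14110) = √13108 = 2*√3277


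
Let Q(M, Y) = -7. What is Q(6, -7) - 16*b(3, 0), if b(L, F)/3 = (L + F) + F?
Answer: -151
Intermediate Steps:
b(L, F) = 3*L + 6*F (b(L, F) = 3*((L + F) + F) = 3*((F + L) + F) = 3*(L + 2*F) = 3*L + 6*F)
Q(6, -7) - 16*b(3, 0) = -7 - 16*(3*3 + 6*0) = -7 - 16*(9 + 0) = -7 - 16*9 = -7 - 144 = -151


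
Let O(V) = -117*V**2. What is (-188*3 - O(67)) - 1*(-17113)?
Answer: 541762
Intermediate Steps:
(-188*3 - O(67)) - 1*(-17113) = (-188*3 - (-117)*67**2) - 1*(-17113) = (-564 - (-117)*4489) + 17113 = (-564 - 1*(-525213)) + 17113 = (-564 + 525213) + 17113 = 524649 + 17113 = 541762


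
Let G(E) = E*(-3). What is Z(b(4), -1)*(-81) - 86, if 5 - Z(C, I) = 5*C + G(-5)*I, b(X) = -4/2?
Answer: -2516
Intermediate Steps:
G(E) = -3*E
b(X) = -2 (b(X) = -4*½ = -2)
Z(C, I) = 5 - 15*I - 5*C (Z(C, I) = 5 - (5*C + (-3*(-5))*I) = 5 - (5*C + 15*I) = 5 + (-15*I - 5*C) = 5 - 15*I - 5*C)
Z(b(4), -1)*(-81) - 86 = (5 - 15*(-1) - 5*(-2))*(-81) - 86 = (5 + 15 + 10)*(-81) - 86 = 30*(-81) - 86 = -2430 - 86 = -2516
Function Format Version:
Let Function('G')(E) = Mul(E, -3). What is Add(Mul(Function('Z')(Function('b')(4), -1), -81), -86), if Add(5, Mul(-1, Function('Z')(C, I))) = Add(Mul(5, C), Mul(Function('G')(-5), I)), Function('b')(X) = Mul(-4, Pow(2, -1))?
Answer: -2516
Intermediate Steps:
Function('G')(E) = Mul(-3, E)
Function('b')(X) = -2 (Function('b')(X) = Mul(-4, Rational(1, 2)) = -2)
Function('Z')(C, I) = Add(5, Mul(-15, I), Mul(-5, C)) (Function('Z')(C, I) = Add(5, Mul(-1, Add(Mul(5, C), Mul(Mul(-3, -5), I)))) = Add(5, Mul(-1, Add(Mul(5, C), Mul(15, I)))) = Add(5, Add(Mul(-15, I), Mul(-5, C))) = Add(5, Mul(-15, I), Mul(-5, C)))
Add(Mul(Function('Z')(Function('b')(4), -1), -81), -86) = Add(Mul(Add(5, Mul(-15, -1), Mul(-5, -2)), -81), -86) = Add(Mul(Add(5, 15, 10), -81), -86) = Add(Mul(30, -81), -86) = Add(-2430, -86) = -2516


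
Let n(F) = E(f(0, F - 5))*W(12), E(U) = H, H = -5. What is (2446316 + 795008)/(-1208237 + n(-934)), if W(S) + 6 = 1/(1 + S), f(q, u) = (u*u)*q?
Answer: -10534303/3926674 ≈ -2.6828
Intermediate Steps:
f(q, u) = q*u² (f(q, u) = u²*q = q*u²)
E(U) = -5
W(S) = -6 + 1/(1 + S)
n(F) = 385/13 (n(F) = -5*(-5 - 6*12)/(1 + 12) = -5*(-5 - 72)/13 = -5*(-77)/13 = -5*(-77/13) = 385/13)
(2446316 + 795008)/(-1208237 + n(-934)) = (2446316 + 795008)/(-1208237 + 385/13) = 3241324/(-15706696/13) = 3241324*(-13/15706696) = -10534303/3926674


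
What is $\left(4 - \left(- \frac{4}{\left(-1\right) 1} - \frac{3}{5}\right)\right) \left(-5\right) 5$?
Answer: $-15$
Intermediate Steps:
$\left(4 - \left(- \frac{4}{\left(-1\right) 1} - \frac{3}{5}\right)\right) \left(-5\right) 5 = \left(4 - \left(- \frac{4}{-1} - \frac{3}{5}\right)\right) \left(-5\right) 5 = \left(4 - \left(\left(-4\right) \left(-1\right) - \frac{3}{5}\right)\right) \left(-5\right) 5 = \left(4 - \left(4 - \frac{3}{5}\right)\right) \left(-5\right) 5 = \left(4 - \frac{17}{5}\right) \left(-5\right) 5 = \frac{3}{5} \left(-5\right) 5 = \left(-3\right) 5 = -15$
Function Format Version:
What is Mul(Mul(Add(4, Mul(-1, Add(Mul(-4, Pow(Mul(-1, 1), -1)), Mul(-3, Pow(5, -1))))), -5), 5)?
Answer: -15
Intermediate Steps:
Mul(Mul(Add(4, Mul(-1, Add(Mul(-4, Pow(Mul(-1, 1), -1)), Mul(-3, Pow(5, -1))))), -5), 5) = Mul(Mul(Add(4, Mul(-1, Add(Mul(-4, Pow(-1, -1)), Mul(-3, Rational(1, 5))))), -5), 5) = Mul(Mul(Add(4, Mul(-1, Add(Mul(-4, -1), Rational(-3, 5)))), -5), 5) = Mul(Mul(Add(4, Mul(-1, Add(4, Rational(-3, 5)))), -5), 5) = Mul(Mul(Add(4, Mul(-1, Rational(17, 5))), -5), 5) = Mul(Mul(Add(4, Rational(-17, 5)), -5), 5) = Mul(Mul(Rational(3, 5), -5), 5) = Mul(-3, 5) = -15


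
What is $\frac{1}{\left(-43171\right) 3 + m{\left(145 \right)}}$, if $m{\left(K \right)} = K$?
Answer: $- \frac{1}{129368} \approx -7.7299 \cdot 10^{-6}$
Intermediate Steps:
$\frac{1}{\left(-43171\right) 3 + m{\left(145 \right)}} = \frac{1}{\left(-43171\right) 3 + 145} = \frac{1}{-129513 + 145} = \frac{1}{-129368} = - \frac{1}{129368}$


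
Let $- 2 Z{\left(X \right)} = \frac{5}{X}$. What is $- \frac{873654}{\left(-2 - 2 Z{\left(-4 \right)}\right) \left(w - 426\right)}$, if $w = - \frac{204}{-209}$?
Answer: $- \frac{121729124}{192465} \approx -632.47$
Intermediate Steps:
$Z{\left(X \right)} = - \frac{5}{2 X}$ ($Z{\left(X \right)} = - \frac{5 \frac{1}{X}}{2} = - \frac{5}{2 X}$)
$w = \frac{204}{209}$ ($w = \left(-204\right) \left(- \frac{1}{209}\right) = \frac{204}{209} \approx 0.97608$)
$- \frac{873654}{\left(-2 - 2 Z{\left(-4 \right)}\right) \left(w - 426\right)} = - \frac{873654}{\left(-2 - 2 \left(- \frac{5}{2 \left(-4\right)}\right)\right) \left(\frac{204}{209} - 426\right)} = - \frac{873654}{\left(-2 - 2 \left(\left(- \frac{5}{2}\right) \left(- \frac{1}{4}\right)\right)\right) \left(- \frac{88830}{209}\right)} = - \frac{873654}{\left(-2 - \frac{5}{4}\right) \left(- \frac{88830}{209}\right)} = - \frac{873654}{\left(- \frac{13}{4}\right) \left(- \frac{88830}{209}\right)} = - \frac{873654}{\frac{577395}{418}} = \left(-873654\right) \frac{418}{577395} = - \frac{121729124}{192465}$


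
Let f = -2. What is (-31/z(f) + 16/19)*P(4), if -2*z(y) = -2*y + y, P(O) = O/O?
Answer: 605/19 ≈ 31.842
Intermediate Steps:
P(O) = 1
z(y) = y/2 (z(y) = -(-2*y + y)/2 = -(-1)*y/2 = y/2)
(-31/z(f) + 16/19)*P(4) = (-31/((½)*(-2)) + 16/19)*1 = (-31/(-1) + 16*(1/19))*1 = (-31*(-1) + 16/19)*1 = (31 + 16/19)*1 = (605/19)*1 = 605/19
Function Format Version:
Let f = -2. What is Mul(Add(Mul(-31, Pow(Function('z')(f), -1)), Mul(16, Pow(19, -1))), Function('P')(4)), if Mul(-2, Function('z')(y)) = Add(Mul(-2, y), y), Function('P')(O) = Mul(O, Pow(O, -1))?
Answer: Rational(605, 19) ≈ 31.842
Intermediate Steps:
Function('P')(O) = 1
Function('z')(y) = Mul(Rational(1, 2), y) (Function('z')(y) = Mul(Rational(-1, 2), Add(Mul(-2, y), y)) = Mul(Rational(-1, 2), Mul(-1, y)) = Mul(Rational(1, 2), y))
Mul(Add(Mul(-31, Pow(Function('z')(f), -1)), Mul(16, Pow(19, -1))), Function('P')(4)) = Mul(Add(Mul(-31, Pow(Mul(Rational(1, 2), -2), -1)), Mul(16, Pow(19, -1))), 1) = Mul(Add(Mul(-31, Pow(-1, -1)), Mul(16, Rational(1, 19))), 1) = Mul(Add(Mul(-31, -1), Rational(16, 19)), 1) = Mul(Add(31, Rational(16, 19)), 1) = Mul(Rational(605, 19), 1) = Rational(605, 19)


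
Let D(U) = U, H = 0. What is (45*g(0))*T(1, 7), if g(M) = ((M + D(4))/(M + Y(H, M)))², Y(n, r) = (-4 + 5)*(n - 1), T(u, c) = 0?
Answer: 0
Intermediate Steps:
Y(n, r) = -1 + n (Y(n, r) = 1*(-1 + n) = -1 + n)
g(M) = (4 + M)²/(-1 + M)² (g(M) = ((M + 4)/(M + (-1 + 0)))² = ((4 + M)/(M - 1))² = ((4 + M)/(-1 + M))² = (4 + M)²/(-1 + M)²)
(45*g(0))*T(1, 7) = (45*((4 + 0)²/(-1 + 0)²))*0 = (45*(4²/(-1)²))*0 = (45*(1*16))*0 = (45*16)*0 = 720*0 = 0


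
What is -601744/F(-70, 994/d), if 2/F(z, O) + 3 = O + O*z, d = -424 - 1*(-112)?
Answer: -65237150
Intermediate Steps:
d = -312 (d = -424 + 112 = -312)
F(z, O) = 2/(-3 + O + O*z) (F(z, O) = 2/(-3 + (O + O*z)) = 2/(-3 + O + O*z))
-601744/F(-70, 994/d) = -601744/(2/(-3 + 994/(-312) + (994/(-312))*(-70))) = -601744/(2/(-3 + 994*(-1/312) + (994*(-1/312))*(-70))) = -601744/(2/(-3 - 497/156 - 497/156*(-70))) = -601744/(2/(-3 - 497/156 + 17395/78)) = -601744/(2/(11275/52)) = -601744/(2*(52/11275)) = -601744/104/11275 = -601744*11275/104 = -65237150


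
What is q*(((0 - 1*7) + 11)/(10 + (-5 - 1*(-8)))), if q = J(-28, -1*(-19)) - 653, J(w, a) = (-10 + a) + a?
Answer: -2500/13 ≈ -192.31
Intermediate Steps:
J(w, a) = -10 + 2*a
q = -625 (q = (-10 + 2*(-1*(-19))) - 653 = (-10 + 2*19) - 653 = (-10 + 38) - 653 = 28 - 653 = -625)
q*(((0 - 1*7) + 11)/(10 + (-5 - 1*(-8)))) = -625*((0 - 1*7) + 11)/(10 + (-5 - 1*(-8))) = -625*((0 - 7) + 11)/(10 + (-5 + 8)) = -625*(-7 + 11)/(10 + 3) = -2500/13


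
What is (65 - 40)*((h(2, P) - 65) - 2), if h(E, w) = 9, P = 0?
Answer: -1450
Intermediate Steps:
(65 - 40)*((h(2, P) - 65) - 2) = (65 - 40)*((9 - 65) - 2) = 25*(-56 - 2) = 25*(-58) = -1450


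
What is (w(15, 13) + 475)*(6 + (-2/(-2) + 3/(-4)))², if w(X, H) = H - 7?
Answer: 300625/16 ≈ 18789.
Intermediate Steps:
w(X, H) = -7 + H
(w(15, 13) + 475)*(6 + (-2/(-2) + 3/(-4)))² = ((-7 + 13) + 475)*(6 + (-2/(-2) + 3/(-4)))² = (6 + 475)*(6 + (-2*(-½) + 3*(-¼)))² = 481*(6 + (1 - ¾))² = 481*(6 + ¼)² = 481*(25/4)² = 481*(625/16) = 300625/16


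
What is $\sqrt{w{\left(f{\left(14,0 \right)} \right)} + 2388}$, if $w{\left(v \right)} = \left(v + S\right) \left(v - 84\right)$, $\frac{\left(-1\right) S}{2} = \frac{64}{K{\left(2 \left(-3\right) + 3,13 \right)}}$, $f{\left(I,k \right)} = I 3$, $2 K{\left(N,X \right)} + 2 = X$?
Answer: $\frac{4 \sqrt{12111}}{11} \approx 40.018$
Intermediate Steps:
$K{\left(N,X \right)} = -1 + \frac{X}{2}$
$f{\left(I,k \right)} = 3 I$
$S = - \frac{256}{11}$ ($S = - 2 \frac{64}{-1 + \frac{1}{2} \cdot 13} = - 2 \frac{64}{-1 + \frac{13}{2}} = - 2 \frac{64}{\frac{11}{2}} = - 2 \cdot 64 \cdot \frac{2}{11} = \left(-2\right) \frac{128}{11} = - \frac{256}{11} \approx -23.273$)
$w{\left(v \right)} = \left(-84 + v\right) \left(- \frac{256}{11} + v\right)$ ($w{\left(v \right)} = \left(v - \frac{256}{11}\right) \left(v - 84\right) = \left(- \frac{256}{11} + v\right) \left(-84 + v\right) = \left(-84 + v\right) \left(- \frac{256}{11} + v\right)$)
$\sqrt{w{\left(f{\left(14,0 \right)} \right)} + 2388} = \sqrt{\left(\frac{21504}{11} + \left(3 \cdot 14\right)^{2} - \frac{1180 \cdot 3 \cdot 14}{11}\right) + 2388} = \sqrt{\left(\frac{21504}{11} + 42^{2} - \frac{49560}{11}\right) + 2388} = \sqrt{\left(\frac{21504}{11} + 1764 - \frac{49560}{11}\right) + 2388} = \sqrt{- \frac{8652}{11} + 2388} = \sqrt{\frac{17616}{11}} = \frac{4 \sqrt{12111}}{11}$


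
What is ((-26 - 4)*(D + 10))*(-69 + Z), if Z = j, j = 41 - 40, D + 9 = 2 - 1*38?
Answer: -71400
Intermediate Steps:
D = -45 (D = -9 + (2 - 1*38) = -9 + (2 - 38) = -9 - 36 = -45)
j = 1
Z = 1
((-26 - 4)*(D + 10))*(-69 + Z) = ((-26 - 4)*(-45 + 10))*(-69 + 1) = -30*(-35)*(-68) = 1050*(-68) = -71400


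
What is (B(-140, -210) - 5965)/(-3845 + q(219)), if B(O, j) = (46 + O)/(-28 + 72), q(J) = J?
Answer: 131277/79772 ≈ 1.6457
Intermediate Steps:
B(O, j) = 23/22 + O/44 (B(O, j) = (46 + O)/44 = (46 + O)*(1/44) = 23/22 + O/44)
(B(-140, -210) - 5965)/(-3845 + q(219)) = ((23/22 + (1/44)*(-140)) - 5965)/(-3845 + 219) = ((23/22 - 35/11) - 5965)/(-3626) = (-47/22 - 5965)*(-1/3626) = -131277/22*(-1/3626) = 131277/79772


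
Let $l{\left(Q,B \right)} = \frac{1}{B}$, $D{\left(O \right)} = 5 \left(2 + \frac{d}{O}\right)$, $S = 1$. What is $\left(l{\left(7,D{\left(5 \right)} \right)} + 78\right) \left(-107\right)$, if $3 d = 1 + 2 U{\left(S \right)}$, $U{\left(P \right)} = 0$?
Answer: $- \frac{259047}{31} \approx -8356.4$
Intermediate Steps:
$d = \frac{1}{3}$ ($d = \frac{1 + 2 \cdot 0}{3} = \frac{1 + 0}{3} = \frac{1}{3} \cdot 1 = \frac{1}{3} \approx 0.33333$)
$D{\left(O \right)} = 10 + \frac{5}{3 O}$ ($D{\left(O \right)} = 5 \left(2 + \frac{1}{3 O}\right) = 10 + \frac{5}{3 O}$)
$\left(l{\left(7,D{\left(5 \right)} \right)} + 78\right) \left(-107\right) = \left(\frac{1}{10 + \frac{5}{3 \cdot 5}} + 78\right) \left(-107\right) = \left(\frac{1}{10 + \frac{5}{3} \cdot \frac{1}{5}} + 78\right) \left(-107\right) = \left(\frac{1}{10 + \frac{1}{3}} + 78\right) \left(-107\right) = \left(\frac{1}{\frac{31}{3}} + 78\right) \left(-107\right) = \left(\frac{3}{31} + 78\right) \left(-107\right) = \frac{2421}{31} \left(-107\right) = - \frac{259047}{31}$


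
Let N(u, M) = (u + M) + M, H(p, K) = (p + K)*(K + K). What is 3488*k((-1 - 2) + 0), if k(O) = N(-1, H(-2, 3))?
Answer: 38368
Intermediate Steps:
H(p, K) = 2*K*(K + p) (H(p, K) = (K + p)*(2*K) = 2*K*(K + p))
N(u, M) = u + 2*M (N(u, M) = (M + u) + M = u + 2*M)
k(O) = 11 (k(O) = -1 + 2*(2*3*(3 - 2)) = -1 + 2*(2*3*1) = -1 + 2*6 = -1 + 12 = 11)
3488*k((-1 - 2) + 0) = 3488*11 = 38368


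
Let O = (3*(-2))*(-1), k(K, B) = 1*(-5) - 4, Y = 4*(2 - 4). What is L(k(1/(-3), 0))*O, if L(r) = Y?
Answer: -48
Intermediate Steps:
Y = -8 (Y = 4*(-2) = -8)
k(K, B) = -9 (k(K, B) = -5 - 4 = -9)
L(r) = -8
O = 6 (O = -6*(-1) = 6)
L(k(1/(-3), 0))*O = -8*6 = -48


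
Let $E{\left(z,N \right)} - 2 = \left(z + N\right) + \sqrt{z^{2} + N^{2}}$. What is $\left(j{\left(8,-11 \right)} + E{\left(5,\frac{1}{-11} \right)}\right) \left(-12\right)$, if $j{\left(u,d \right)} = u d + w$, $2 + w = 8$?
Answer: $\frac{9912}{11} - \frac{12 \sqrt{3026}}{11} \approx 841.08$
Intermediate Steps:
$w = 6$ ($w = -2 + 8 = 6$)
$E{\left(z,N \right)} = 2 + N + z + \sqrt{N^{2} + z^{2}}$ ($E{\left(z,N \right)} = 2 + \left(\left(z + N\right) + \sqrt{z^{2} + N^{2}}\right) = 2 + \left(\left(N + z\right) + \sqrt{N^{2} + z^{2}}\right) = 2 + \left(N + z + \sqrt{N^{2} + z^{2}}\right) = 2 + N + z + \sqrt{N^{2} + z^{2}}$)
$j{\left(u,d \right)} = 6 + d u$ ($j{\left(u,d \right)} = u d + 6 = d u + 6 = 6 + d u$)
$\left(j{\left(8,-11 \right)} + E{\left(5,\frac{1}{-11} \right)}\right) \left(-12\right) = \left(\left(6 - 88\right) + \left(2 + \frac{1}{-11} + 5 + \sqrt{\left(\frac{1}{-11}\right)^{2} + 5^{2}}\right)\right) \left(-12\right) = \left(\left(6 - 88\right) + \left(2 - \frac{1}{11} + 5 + \sqrt{\left(- \frac{1}{11}\right)^{2} + 25}\right)\right) \left(-12\right) = \left(-82 + \left(2 - \frac{1}{11} + 5 + \sqrt{\frac{1}{121} + 25}\right)\right) \left(-12\right) = \left(-82 + \left(2 - \frac{1}{11} + 5 + \sqrt{\frac{3026}{121}}\right)\right) \left(-12\right) = \left(-82 + \left(2 - \frac{1}{11} + 5 + \frac{\sqrt{3026}}{11}\right)\right) \left(-12\right) = \left(-82 + \left(\frac{76}{11} + \frac{\sqrt{3026}}{11}\right)\right) \left(-12\right) = \left(- \frac{826}{11} + \frac{\sqrt{3026}}{11}\right) \left(-12\right) = \frac{9912}{11} - \frac{12 \sqrt{3026}}{11}$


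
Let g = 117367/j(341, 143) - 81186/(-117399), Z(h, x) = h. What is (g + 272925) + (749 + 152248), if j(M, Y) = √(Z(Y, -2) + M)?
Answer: 371280841947/860926 ≈ 4.3126e+5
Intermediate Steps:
j(M, Y) = √(M + Y) (j(M, Y) = √(Y + M) = √(M + Y))
g = 4593518175/860926 (g = 117367/(√(341 + 143)) - 81186/(-117399) = 117367/(√484) - 81186*(-1/117399) = 117367/22 + 27062/39133 = 4593518175/860926 ≈ 5335.6)
(g + 272925) + (749 + 152248) = (4593518175/860926 + 272925) + (749 + 152248) = 239561746725/860926 + 152997 = 371280841947/860926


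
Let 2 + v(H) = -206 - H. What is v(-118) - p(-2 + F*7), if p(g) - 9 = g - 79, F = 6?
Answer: -60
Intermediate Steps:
v(H) = -208 - H (v(H) = -2 + (-206 - H) = -208 - H)
p(g) = -70 + g (p(g) = 9 + (g - 79) = 9 + (-79 + g) = -70 + g)
v(-118) - p(-2 + F*7) = (-208 - 1*(-118)) - (-70 + (-2 + 6*7)) = (-208 + 118) - (-70 + (-2 + 42)) = -90 - (-70 + 40) = -90 - 1*(-30) = -90 + 30 = -60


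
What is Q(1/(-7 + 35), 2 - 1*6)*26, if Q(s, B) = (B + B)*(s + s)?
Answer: -104/7 ≈ -14.857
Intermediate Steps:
Q(s, B) = 4*B*s (Q(s, B) = (2*B)*(2*s) = 4*B*s)
Q(1/(-7 + 35), 2 - 1*6)*26 = (4*(2 - 1*6)/(-7 + 35))*26 = (4*(2 - 6)/28)*26 = (4*(-4)*(1/28))*26 = -4/7*26 = -104/7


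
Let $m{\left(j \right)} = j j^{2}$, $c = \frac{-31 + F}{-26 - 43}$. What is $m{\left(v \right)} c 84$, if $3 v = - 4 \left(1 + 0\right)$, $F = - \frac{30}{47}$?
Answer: $- \frac{2664704}{29187} \approx -91.298$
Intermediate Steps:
$F = - \frac{30}{47}$ ($F = \left(-30\right) \frac{1}{47} = - \frac{30}{47} \approx -0.6383$)
$v = - \frac{4}{3}$ ($v = \frac{\left(-4\right) \left(1 + 0\right)}{3} = \frac{\left(-4\right) 1}{3} = \frac{1}{3} \left(-4\right) = - \frac{4}{3} \approx -1.3333$)
$c = \frac{1487}{3243}$ ($c = \frac{-31 - \frac{30}{47}}{-26 - 43} = - \frac{1487}{47 \left(-69\right)} = \left(- \frac{1487}{47}\right) \left(- \frac{1}{69}\right) = \frac{1487}{3243} \approx 0.45853$)
$m{\left(j \right)} = j^{3}$
$m{\left(v \right)} c 84 = \left(- \frac{4}{3}\right)^{3} \cdot \frac{1487}{3243} \cdot 84 = \left(- \frac{64}{27}\right) \frac{1487}{3243} \cdot 84 = \left(- \frac{95168}{87561}\right) 84 = - \frac{2664704}{29187}$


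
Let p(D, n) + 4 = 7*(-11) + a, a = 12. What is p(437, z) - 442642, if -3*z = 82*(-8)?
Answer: -442711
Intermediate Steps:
z = 656/3 (z = -82*(-8)/3 = -⅓*(-656) = 656/3 ≈ 218.67)
p(D, n) = -69 (p(D, n) = -4 + (7*(-11) + 12) = -4 + (-77 + 12) = -4 - 65 = -69)
p(437, z) - 442642 = -69 - 442642 = -442711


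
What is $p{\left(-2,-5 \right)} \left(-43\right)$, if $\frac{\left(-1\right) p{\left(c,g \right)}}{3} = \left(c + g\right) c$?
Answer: $1806$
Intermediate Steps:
$p{\left(c,g \right)} = - 3 c \left(c + g\right)$ ($p{\left(c,g \right)} = - 3 \left(c + g\right) c = - 3 c \left(c + g\right)$)
$p{\left(-2,-5 \right)} \left(-43\right) = \left(-3\right) \left(-2\right) \left(-2 - 5\right) \left(-43\right) = \left(-3\right) \left(-2\right) \left(-7\right) \left(-43\right) = \left(-42\right) \left(-43\right) = 1806$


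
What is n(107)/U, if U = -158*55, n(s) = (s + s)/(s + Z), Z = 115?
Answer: -107/964590 ≈ -0.00011093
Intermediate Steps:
n(s) = 2*s/(115 + s) (n(s) = (s + s)/(s + 115) = (2*s)/(115 + s) = 2*s/(115 + s))
U = -8690
n(107)/U = (2*107/(115 + 107))/(-8690) = (2*107/222)*(-1/8690) = (2*107*(1/222))*(-1/8690) = (107/111)*(-1/8690) = -107/964590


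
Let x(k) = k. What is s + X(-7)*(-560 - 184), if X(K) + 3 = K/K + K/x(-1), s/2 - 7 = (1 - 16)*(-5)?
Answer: -3556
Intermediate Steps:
s = 164 (s = 14 + 2*((1 - 16)*(-5)) = 14 + 2*(-15*(-5)) = 14 + 2*75 = 14 + 150 = 164)
X(K) = -2 - K (X(K) = -3 + (K/K + K/(-1)) = -3 + (1 + K*(-1)) = -3 + (1 - K) = -2 - K)
s + X(-7)*(-560 - 184) = 164 + (-2 - 1*(-7))*(-560 - 184) = 164 + (-2 + 7)*(-744) = 164 + 5*(-744) = 164 - 3720 = -3556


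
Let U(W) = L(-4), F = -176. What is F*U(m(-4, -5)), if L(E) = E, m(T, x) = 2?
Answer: 704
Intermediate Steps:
U(W) = -4
F*U(m(-4, -5)) = -176*(-4) = 704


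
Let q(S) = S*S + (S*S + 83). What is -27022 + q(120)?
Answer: 1861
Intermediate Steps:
q(S) = 83 + 2*S² (q(S) = S² + (S² + 83) = S² + (83 + S²) = 83 + 2*S²)
-27022 + q(120) = -27022 + (83 + 2*120²) = -27022 + (83 + 2*14400) = -27022 + (83 + 28800) = -27022 + 28883 = 1861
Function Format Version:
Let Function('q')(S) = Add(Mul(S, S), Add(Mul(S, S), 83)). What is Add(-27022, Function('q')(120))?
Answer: 1861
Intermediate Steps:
Function('q')(S) = Add(83, Mul(2, Pow(S, 2))) (Function('q')(S) = Add(Pow(S, 2), Add(Pow(S, 2), 83)) = Add(Pow(S, 2), Add(83, Pow(S, 2))) = Add(83, Mul(2, Pow(S, 2))))
Add(-27022, Function('q')(120)) = Add(-27022, Add(83, Mul(2, Pow(120, 2)))) = Add(-27022, Add(83, Mul(2, 14400))) = Add(-27022, Add(83, 28800)) = Add(-27022, 28883) = 1861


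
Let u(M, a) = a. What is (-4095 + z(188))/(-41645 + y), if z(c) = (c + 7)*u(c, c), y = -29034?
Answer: -32565/70679 ≈ -0.46074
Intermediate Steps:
z(c) = c*(7 + c) (z(c) = (c + 7)*c = (7 + c)*c = c*(7 + c))
(-4095 + z(188))/(-41645 + y) = (-4095 + 188*(7 + 188))/(-41645 - 29034) = (-4095 + 188*195)/(-70679) = (-4095 + 36660)*(-1/70679) = 32565*(-1/70679) = -32565/70679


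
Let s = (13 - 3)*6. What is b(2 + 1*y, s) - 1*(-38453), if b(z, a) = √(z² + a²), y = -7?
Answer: 38453 + 5*√145 ≈ 38513.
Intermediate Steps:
s = 60 (s = 10*6 = 60)
b(z, a) = √(a² + z²)
b(2 + 1*y, s) - 1*(-38453) = √(60² + (2 + 1*(-7))²) - 1*(-38453) = √(3600 + (2 - 7)²) + 38453 = √(3600 + (-5)²) + 38453 = √(3600 + 25) + 38453 = √3625 + 38453 = 5*√145 + 38453 = 38453 + 5*√145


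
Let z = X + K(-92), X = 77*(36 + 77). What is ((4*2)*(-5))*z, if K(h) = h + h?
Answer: -340680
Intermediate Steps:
K(h) = 2*h
X = 8701 (X = 77*113 = 8701)
z = 8517 (z = 8701 + 2*(-92) = 8701 - 184 = 8517)
((4*2)*(-5))*z = ((4*2)*(-5))*8517 = (8*(-5))*8517 = -40*8517 = -340680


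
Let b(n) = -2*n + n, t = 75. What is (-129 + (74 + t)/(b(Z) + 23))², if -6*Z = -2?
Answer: 69305625/4624 ≈ 14988.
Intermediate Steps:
Z = ⅓ (Z = -⅙*(-2) = ⅓ ≈ 0.33333)
b(n) = -n
(-129 + (74 + t)/(b(Z) + 23))² = (-129 + (74 + 75)/(-1*⅓ + 23))² = (-129 + 149/(-⅓ + 23))² = (-129 + 149/(68/3))² = (-129 + 149*(3/68))² = (-129 + 447/68)² = (-8325/68)² = 69305625/4624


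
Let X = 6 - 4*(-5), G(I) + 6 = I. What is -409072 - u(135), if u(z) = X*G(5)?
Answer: -409046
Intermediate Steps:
G(I) = -6 + I
X = 26 (X = 6 + 20 = 26)
u(z) = -26 (u(z) = 26*(-6 + 5) = 26*(-1) = -26)
-409072 - u(135) = -409072 - 1*(-26) = -409072 + 26 = -409046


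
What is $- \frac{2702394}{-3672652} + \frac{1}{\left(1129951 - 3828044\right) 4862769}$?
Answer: $\frac{17727978932336535523}{24092969893291054542} \approx 0.73582$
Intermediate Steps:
$- \frac{2702394}{-3672652} + \frac{1}{\left(1129951 - 3828044\right) 4862769} = \left(-2702394\right) \left(- \frac{1}{3672652}\right) + \frac{1}{-2698093} \cdot \frac{1}{4862769} = \frac{1351197}{1836326} - \frac{1}{13120202999517} = \frac{17727978932336535523}{24092969893291054542}$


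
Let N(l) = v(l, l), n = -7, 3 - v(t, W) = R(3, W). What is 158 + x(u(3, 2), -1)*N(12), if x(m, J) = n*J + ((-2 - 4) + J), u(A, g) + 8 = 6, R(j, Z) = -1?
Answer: 158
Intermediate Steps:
u(A, g) = -2 (u(A, g) = -8 + 6 = -2)
v(t, W) = 4 (v(t, W) = 3 - 1*(-1) = 3 + 1 = 4)
N(l) = 4
x(m, J) = -6 - 6*J (x(m, J) = -7*J + ((-2 - 4) + J) = -7*J + (-6 + J) = -6 - 6*J)
158 + x(u(3, 2), -1)*N(12) = 158 + (-6 - 6*(-1))*4 = 158 + (-6 + 6)*4 = 158 + 0*4 = 158 + 0 = 158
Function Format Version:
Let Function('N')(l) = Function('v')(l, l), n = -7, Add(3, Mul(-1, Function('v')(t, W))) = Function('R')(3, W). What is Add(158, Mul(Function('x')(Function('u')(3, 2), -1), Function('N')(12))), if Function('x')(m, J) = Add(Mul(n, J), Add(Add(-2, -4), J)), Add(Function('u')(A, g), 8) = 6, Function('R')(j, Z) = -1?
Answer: 158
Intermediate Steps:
Function('u')(A, g) = -2 (Function('u')(A, g) = Add(-8, 6) = -2)
Function('v')(t, W) = 4 (Function('v')(t, W) = Add(3, Mul(-1, -1)) = Add(3, 1) = 4)
Function('N')(l) = 4
Function('x')(m, J) = Add(-6, Mul(-6, J)) (Function('x')(m, J) = Add(Mul(-7, J), Add(Add(-2, -4), J)) = Add(Mul(-7, J), Add(-6, J)) = Add(-6, Mul(-6, J)))
Add(158, Mul(Function('x')(Function('u')(3, 2), -1), Function('N')(12))) = Add(158, Mul(Add(-6, Mul(-6, -1)), 4)) = Add(158, Mul(Add(-6, 6), 4)) = Add(158, Mul(0, 4)) = Add(158, 0) = 158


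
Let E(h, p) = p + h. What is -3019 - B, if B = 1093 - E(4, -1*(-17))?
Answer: -4091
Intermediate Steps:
E(h, p) = h + p
B = 1072 (B = 1093 - (4 - 1*(-17)) = 1093 - (4 + 17) = 1093 - 1*21 = 1093 - 21 = 1072)
-3019 - B = -3019 - 1*1072 = -3019 - 1072 = -4091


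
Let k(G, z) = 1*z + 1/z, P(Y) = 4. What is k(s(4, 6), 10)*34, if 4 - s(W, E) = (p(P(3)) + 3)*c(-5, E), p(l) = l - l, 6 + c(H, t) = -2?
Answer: 1717/5 ≈ 343.40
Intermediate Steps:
c(H, t) = -8 (c(H, t) = -6 - 2 = -8)
p(l) = 0
s(W, E) = 28 (s(W, E) = 4 - (0 + 3)*(-8) = 4 - 3*(-8) = 4 - 1*(-24) = 4 + 24 = 28)
k(G, z) = z + 1/z
k(s(4, 6), 10)*34 = (10 + 1/10)*34 = (10 + ⅒)*34 = (101/10)*34 = 1717/5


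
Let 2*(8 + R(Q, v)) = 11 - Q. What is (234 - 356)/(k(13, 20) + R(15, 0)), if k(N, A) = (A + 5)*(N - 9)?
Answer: -61/45 ≈ -1.3556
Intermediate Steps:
R(Q, v) = -5/2 - Q/2 (R(Q, v) = -8 + (11 - Q)/2 = -8 + (11/2 - Q/2) = -5/2 - Q/2)
k(N, A) = (-9 + N)*(5 + A) (k(N, A) = (5 + A)*(-9 + N) = (-9 + N)*(5 + A))
(234 - 356)/(k(13, 20) + R(15, 0)) = (234 - 356)/((-45 - 9*20 + 5*13 + 20*13) + (-5/2 - ½*15)) = -122/((-45 - 180 + 65 + 260) + (-5/2 - 15/2)) = -122/(100 - 10) = -122/90 = -122*1/90 = -61/45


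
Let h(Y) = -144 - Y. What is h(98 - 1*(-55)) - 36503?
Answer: -36800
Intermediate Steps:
h(98 - 1*(-55)) - 36503 = (-144 - (98 - 1*(-55))) - 36503 = (-144 - (98 + 55)) - 36503 = (-144 - 1*153) - 36503 = (-144 - 153) - 36503 = -297 - 36503 = -36800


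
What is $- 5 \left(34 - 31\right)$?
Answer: $-15$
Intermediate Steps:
$- 5 \left(34 - 31\right) = \left(-5\right) 3 = -15$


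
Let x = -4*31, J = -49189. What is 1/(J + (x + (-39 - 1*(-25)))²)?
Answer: -1/30145 ≈ -3.3173e-5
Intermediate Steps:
x = -124
1/(J + (x + (-39 - 1*(-25)))²) = 1/(-49189 + (-124 + (-39 - 1*(-25)))²) = 1/(-49189 + (-124 + (-39 + 25))²) = 1/(-49189 + (-124 - 14)²) = 1/(-49189 + (-138)²) = 1/(-49189 + 19044) = 1/(-30145) = -1/30145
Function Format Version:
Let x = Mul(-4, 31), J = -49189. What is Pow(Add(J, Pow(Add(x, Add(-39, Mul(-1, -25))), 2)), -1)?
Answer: Rational(-1, 30145) ≈ -3.3173e-5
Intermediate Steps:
x = -124
Pow(Add(J, Pow(Add(x, Add(-39, Mul(-1, -25))), 2)), -1) = Pow(Add(-49189, Pow(Add(-124, Add(-39, Mul(-1, -25))), 2)), -1) = Pow(Add(-49189, Pow(Add(-124, Add(-39, 25)), 2)), -1) = Pow(Add(-49189, Pow(Add(-124, -14), 2)), -1) = Pow(Add(-49189, Pow(-138, 2)), -1) = Pow(Add(-49189, 19044), -1) = Pow(-30145, -1) = Rational(-1, 30145)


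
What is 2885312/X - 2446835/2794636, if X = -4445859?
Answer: -18941680192697/12424557612324 ≈ -1.5245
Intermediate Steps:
2885312/X - 2446835/2794636 = 2885312/(-4445859) - 2446835/2794636 = 2885312*(-1/4445859) - 2446835*1/2794636 = -2885312/4445859 - 2446835/2794636 = -18941680192697/12424557612324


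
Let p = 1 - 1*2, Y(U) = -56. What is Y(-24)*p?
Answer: 56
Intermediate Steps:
p = -1 (p = 1 - 2 = -1)
Y(-24)*p = -56*(-1) = 56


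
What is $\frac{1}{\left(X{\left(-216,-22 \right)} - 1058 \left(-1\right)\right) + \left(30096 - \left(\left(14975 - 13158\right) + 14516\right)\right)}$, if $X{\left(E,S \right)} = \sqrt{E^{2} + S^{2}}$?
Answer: $\frac{14821}{219614901} - \frac{2 \sqrt{11785}}{219614901} \approx 6.6498 \cdot 10^{-5}$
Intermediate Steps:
$\frac{1}{\left(X{\left(-216,-22 \right)} - 1058 \left(-1\right)\right) + \left(30096 - \left(\left(14975 - 13158\right) + 14516\right)\right)} = \frac{1}{\left(\sqrt{\left(-216\right)^{2} + \left(-22\right)^{2}} - 1058 \left(-1\right)\right) + \left(30096 - \left(\left(14975 - 13158\right) + 14516\right)\right)} = \frac{1}{\left(\sqrt{46656 + 484} - -1058\right) + \left(30096 - \left(1817 + 14516\right)\right)} = \frac{1}{\left(\sqrt{47140} + 1058\right) + \left(30096 - 16333\right)} = \frac{1}{\left(2 \sqrt{11785} + 1058\right) + \left(30096 - 16333\right)} = \frac{1}{\left(1058 + 2 \sqrt{11785}\right) + 13763} = \frac{1}{14821 + 2 \sqrt{11785}}$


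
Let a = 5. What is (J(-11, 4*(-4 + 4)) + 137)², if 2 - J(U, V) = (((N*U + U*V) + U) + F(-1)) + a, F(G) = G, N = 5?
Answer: 40401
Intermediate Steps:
J(U, V) = -2 - 6*U - U*V (J(U, V) = 2 - ((((5*U + U*V) + U) - 1) + 5) = 2 - (((6*U + U*V) - 1) + 5) = 2 - ((-1 + 6*U + U*V) + 5) = 2 - (4 + 6*U + U*V) = 2 + (-4 - 6*U - U*V) = -2 - 6*U - U*V)
(J(-11, 4*(-4 + 4)) + 137)² = ((-2 - 6*(-11) - 1*(-11)*4*(-4 + 4)) + 137)² = ((-2 + 66 - 1*(-11)*4*0) + 137)² = ((-2 + 66 - 1*(-11)*0) + 137)² = ((-2 + 66 + 0) + 137)² = (64 + 137)² = 201² = 40401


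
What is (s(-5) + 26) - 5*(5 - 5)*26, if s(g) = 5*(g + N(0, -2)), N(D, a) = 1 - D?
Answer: 6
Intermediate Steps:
s(g) = 5 + 5*g (s(g) = 5*(g + (1 - 1*0)) = 5*(g + (1 + 0)) = 5*(g + 1) = 5*(1 + g) = 5 + 5*g)
(s(-5) + 26) - 5*(5 - 5)*26 = ((5 + 5*(-5)) + 26) - 5*(5 - 5)*26 = ((5 - 25) + 26) - 5*0*26 = (-20 + 26) + 0*26 = 6 + 0 = 6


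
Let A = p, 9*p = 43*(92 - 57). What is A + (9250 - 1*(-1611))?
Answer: 99254/9 ≈ 11028.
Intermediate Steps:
p = 1505/9 (p = (43*(92 - 57))/9 = (43*35)/9 = (⅑)*1505 = 1505/9 ≈ 167.22)
A = 1505/9 ≈ 167.22
A + (9250 - 1*(-1611)) = 1505/9 + (9250 - 1*(-1611)) = 1505/9 + (9250 + 1611) = 1505/9 + 10861 = 99254/9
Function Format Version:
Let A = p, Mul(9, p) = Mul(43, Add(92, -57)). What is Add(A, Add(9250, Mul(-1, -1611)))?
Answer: Rational(99254, 9) ≈ 11028.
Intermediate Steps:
p = Rational(1505, 9) (p = Mul(Rational(1, 9), Mul(43, Add(92, -57))) = Mul(Rational(1, 9), Mul(43, 35)) = Mul(Rational(1, 9), 1505) = Rational(1505, 9) ≈ 167.22)
A = Rational(1505, 9) ≈ 167.22
Add(A, Add(9250, Mul(-1, -1611))) = Add(Rational(1505, 9), Add(9250, Mul(-1, -1611))) = Add(Rational(1505, 9), Add(9250, 1611)) = Add(Rational(1505, 9), 10861) = Rational(99254, 9)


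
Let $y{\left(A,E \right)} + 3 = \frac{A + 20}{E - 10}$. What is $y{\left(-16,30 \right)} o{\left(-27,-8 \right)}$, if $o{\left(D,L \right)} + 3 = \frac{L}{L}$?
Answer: $\frac{28}{5} \approx 5.6$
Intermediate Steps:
$o{\left(D,L \right)} = -2$ ($o{\left(D,L \right)} = -3 + \frac{L}{L} = -3 + 1 = -2$)
$y{\left(A,E \right)} = -3 + \frac{20 + A}{-10 + E}$ ($y{\left(A,E \right)} = -3 + \frac{A + 20}{E - 10} = -3 + \frac{20 + A}{-10 + E}$)
$y{\left(-16,30 \right)} o{\left(-27,-8 \right)} = \frac{50 - 16 - 90}{-10 + 30} \left(-2\right) = \frac{50 - 16 - 90}{20} \left(-2\right) = \frac{1}{20} \left(-56\right) \left(-2\right) = \left(- \frac{14}{5}\right) \left(-2\right) = \frac{28}{5}$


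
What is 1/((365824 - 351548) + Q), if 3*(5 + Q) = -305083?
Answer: -3/262270 ≈ -1.1439e-5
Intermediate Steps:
Q = -305098/3 (Q = -5 + (⅓)*(-305083) = -5 - 305083/3 = -305098/3 ≈ -1.0170e+5)
1/((365824 - 351548) + Q) = 1/((365824 - 351548) - 305098/3) = 1/(14276 - 305098/3) = 1/(-262270/3) = -3/262270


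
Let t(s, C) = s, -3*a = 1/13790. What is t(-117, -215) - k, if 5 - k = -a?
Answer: -5047139/41370 ≈ -122.00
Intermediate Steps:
a = -1/41370 (a = -⅓/13790 = -⅓*1/13790 = -1/41370 ≈ -2.4172e-5)
k = 206849/41370 (k = 5 - (-1)*(-1)/41370 = 5 - 1*1/41370 = 5 - 1/41370 = 206849/41370 ≈ 5.0000)
t(-117, -215) - k = -117 - 1*206849/41370 = -117 - 206849/41370 = -5047139/41370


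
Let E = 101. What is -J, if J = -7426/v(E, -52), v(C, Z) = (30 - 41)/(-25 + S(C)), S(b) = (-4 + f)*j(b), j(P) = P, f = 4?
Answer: 185650/11 ≈ 16877.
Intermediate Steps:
S(b) = 0 (S(b) = (-4 + 4)*b = 0*b = 0)
v(C, Z) = 11/25 (v(C, Z) = (30 - 41)/(-25 + 0) = -11/(-25) = -11*(-1/25) = 11/25)
J = -185650/11 (J = -7426/11/25 = -7426*25/11 = -185650/11 ≈ -16877.)
-J = -1*(-185650/11) = 185650/11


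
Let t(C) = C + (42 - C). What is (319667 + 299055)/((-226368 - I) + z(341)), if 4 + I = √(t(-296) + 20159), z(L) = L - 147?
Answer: -139936354740/51152848699 + 618722*√20201/51152848699 ≈ -2.7339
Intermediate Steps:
t(C) = 42
z(L) = -147 + L
I = -4 + √20201 (I = -4 + √(42 + 20159) = -4 + √20201 ≈ 138.13)
(319667 + 299055)/((-226368 - I) + z(341)) = (319667 + 299055)/((-226368 - (-4 + √20201)) + (-147 + 341)) = 618722/((-226368 + (4 - √20201)) + 194) = 618722/((-226364 - √20201) + 194) = 618722/(-226170 - √20201)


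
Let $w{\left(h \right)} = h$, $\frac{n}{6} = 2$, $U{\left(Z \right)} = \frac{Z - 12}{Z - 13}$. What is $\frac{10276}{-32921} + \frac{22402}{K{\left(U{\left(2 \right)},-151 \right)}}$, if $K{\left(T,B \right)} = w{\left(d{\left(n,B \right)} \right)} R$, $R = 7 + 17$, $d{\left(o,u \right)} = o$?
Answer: $\frac{52466911}{677232} \approx 77.473$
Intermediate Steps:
$U{\left(Z \right)} = \frac{-12 + Z}{-13 + Z}$
$n = 12$ ($n = 6 \cdot 2 = 12$)
$R = 24$
$K{\left(T,B \right)} = 288$ ($K{\left(T,B \right)} = 12 \cdot 24 = 288$)
$\frac{10276}{-32921} + \frac{22402}{K{\left(U{\left(2 \right)},-151 \right)}} = \frac{10276}{-32921} + \frac{22402}{288} = 10276 \left(- \frac{1}{32921}\right) + 22402 \cdot \frac{1}{288} = - \frac{1468}{4703} + \frac{11201}{144} = \frac{52466911}{677232}$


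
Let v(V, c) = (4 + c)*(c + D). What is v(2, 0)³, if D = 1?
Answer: 64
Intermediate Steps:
v(V, c) = (1 + c)*(4 + c) (v(V, c) = (4 + c)*(c + 1) = (4 + c)*(1 + c) = (1 + c)*(4 + c))
v(2, 0)³ = (4 + 0² + 5*0)³ = (4 + 0 + 0)³ = 4³ = 64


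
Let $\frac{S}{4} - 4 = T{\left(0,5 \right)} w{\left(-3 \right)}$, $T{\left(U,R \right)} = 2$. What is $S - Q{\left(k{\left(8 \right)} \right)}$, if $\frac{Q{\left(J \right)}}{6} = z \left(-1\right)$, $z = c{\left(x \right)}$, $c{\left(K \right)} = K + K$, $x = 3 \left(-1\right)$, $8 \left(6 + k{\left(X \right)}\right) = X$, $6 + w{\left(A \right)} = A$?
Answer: $-92$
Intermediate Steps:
$w{\left(A \right)} = -6 + A$
$k{\left(X \right)} = -6 + \frac{X}{8}$
$x = -3$
$c{\left(K \right)} = 2 K$
$S = -56$ ($S = 16 + 4 \cdot 2 \left(-6 - 3\right) = 16 + 4 \cdot 2 \left(-9\right) = 16 + 4 \left(-18\right) = 16 - 72 = -56$)
$z = -6$ ($z = 2 \left(-3\right) = -6$)
$Q{\left(J \right)} = 36$ ($Q{\left(J \right)} = 6 \left(\left(-6\right) \left(-1\right)\right) = 6 \cdot 6 = 36$)
$S - Q{\left(k{\left(8 \right)} \right)} = -56 - 36 = -92$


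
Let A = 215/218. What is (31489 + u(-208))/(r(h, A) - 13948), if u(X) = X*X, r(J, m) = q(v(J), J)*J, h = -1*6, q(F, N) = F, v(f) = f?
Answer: -74753/13912 ≈ -5.3733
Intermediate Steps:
h = -6
A = 215/218 (A = 215*(1/218) = 215/218 ≈ 0.98624)
r(J, m) = J² (r(J, m) = J*J = J²)
u(X) = X²
(31489 + u(-208))/(r(h, A) - 13948) = (31489 + (-208)²)/((-6)² - 13948) = (31489 + 43264)/(36 - 13948) = 74753/(-13912) = 74753*(-1/13912) = -74753/13912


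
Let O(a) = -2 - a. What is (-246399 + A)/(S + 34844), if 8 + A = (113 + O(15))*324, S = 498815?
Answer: -215303/533659 ≈ -0.40345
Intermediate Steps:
A = 31096 (A = -8 + (113 + (-2 - 1*15))*324 = -8 + (113 + (-2 - 15))*324 = -8 + (113 - 17)*324 = -8 + 96*324 = -8 + 31104 = 31096)
(-246399 + A)/(S + 34844) = (-246399 + 31096)/(498815 + 34844) = -215303/533659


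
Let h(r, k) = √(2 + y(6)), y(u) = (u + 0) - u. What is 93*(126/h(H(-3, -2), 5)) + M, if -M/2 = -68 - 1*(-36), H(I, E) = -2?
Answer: 64 + 5859*√2 ≈ 8349.9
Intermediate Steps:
y(u) = 0 (y(u) = u - u = 0)
h(r, k) = √2 (h(r, k) = √(2 + 0) = √2)
M = 64 (M = -2*(-68 - 1*(-36)) = -2*(-68 + 36) = -2*(-32) = 64)
93*(126/h(H(-3, -2), 5)) + M = 93*(126/(√2)) + 64 = 93*(126*(√2/2)) + 64 = 93*(63*√2) + 64 = 5859*√2 + 64 = 64 + 5859*√2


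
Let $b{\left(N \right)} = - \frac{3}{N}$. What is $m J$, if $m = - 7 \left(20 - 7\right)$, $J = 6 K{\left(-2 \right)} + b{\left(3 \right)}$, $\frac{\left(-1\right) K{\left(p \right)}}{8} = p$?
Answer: $-8645$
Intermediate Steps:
$K{\left(p \right)} = - 8 p$
$J = 95$ ($J = 6 \left(\left(-8\right) \left(-2\right)\right) - \frac{3}{3} = 6 \cdot 16 - 1 = 96 - 1 = 95$)
$m = -91$ ($m = \left(-7\right) 13 = -91$)
$m J = \left(-91\right) 95 = -8645$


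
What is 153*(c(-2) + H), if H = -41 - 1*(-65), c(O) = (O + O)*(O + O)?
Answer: 6120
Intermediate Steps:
c(O) = 4*O² (c(O) = (2*O)*(2*O) = 4*O²)
H = 24 (H = -41 + 65 = 24)
153*(c(-2) + H) = 153*(4*(-2)² + 24) = 153*(4*4 + 24) = 153*(16 + 24) = 153*40 = 6120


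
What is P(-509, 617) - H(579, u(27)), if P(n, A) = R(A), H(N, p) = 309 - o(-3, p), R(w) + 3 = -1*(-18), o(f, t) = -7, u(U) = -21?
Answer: -301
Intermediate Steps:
R(w) = 15 (R(w) = -3 - 1*(-18) = -3 + 18 = 15)
H(N, p) = 316 (H(N, p) = 309 - 1*(-7) = 309 + 7 = 316)
P(n, A) = 15
P(-509, 617) - H(579, u(27)) = 15 - 1*316 = 15 - 316 = -301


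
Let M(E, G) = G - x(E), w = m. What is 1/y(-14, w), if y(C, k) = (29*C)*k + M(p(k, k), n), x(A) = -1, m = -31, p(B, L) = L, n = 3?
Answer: 1/12590 ≈ 7.9428e-5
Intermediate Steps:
w = -31
M(E, G) = 1 + G (M(E, G) = G - 1*(-1) = G + 1 = 1 + G)
y(C, k) = 4 + 29*C*k (y(C, k) = (29*C)*k + (1 + 3) = 29*C*k + 4 = 4 + 29*C*k)
1/y(-14, w) = 1/(4 + 29*(-14)*(-31)) = 1/(4 + 12586) = 1/12590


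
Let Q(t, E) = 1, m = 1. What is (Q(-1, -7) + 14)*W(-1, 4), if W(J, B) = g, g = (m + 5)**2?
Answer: 540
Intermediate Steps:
g = 36 (g = (1 + 5)**2 = 6**2 = 36)
W(J, B) = 36
(Q(-1, -7) + 14)*W(-1, 4) = (1 + 14)*36 = 15*36 = 540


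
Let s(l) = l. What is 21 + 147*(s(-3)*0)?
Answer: 21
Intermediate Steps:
21 + 147*(s(-3)*0) = 21 + 147*(-3*0) = 21 + 147*0 = 21 + 0 = 21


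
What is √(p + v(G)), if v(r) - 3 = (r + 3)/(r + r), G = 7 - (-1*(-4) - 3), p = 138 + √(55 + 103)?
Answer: √(567 + 4*√158)/2 ≈ 12.423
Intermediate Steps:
p = 138 + √158 ≈ 150.57
G = 6 (G = 7 - (4 - 3) = 7 - 1*1 = 7 - 1 = 6)
v(r) = 3 + (3 + r)/(2*r) (v(r) = 3 + (r + 3)/(r + r) = 3 + (3 + r)/((2*r)) = 3 + (3 + r)*(1/(2*r)) = 3 + (3 + r)/(2*r))
√(p + v(G)) = √((138 + √158) + (½)*(3 + 7*6)/6) = √((138 + √158) + (½)*(⅙)*(3 + 42)) = √((138 + √158) + (½)*(⅙)*45) = √((138 + √158) + 15/4) = √(567/4 + √158)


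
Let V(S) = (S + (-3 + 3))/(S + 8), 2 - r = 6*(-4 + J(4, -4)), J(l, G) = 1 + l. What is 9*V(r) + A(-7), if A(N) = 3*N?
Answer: -30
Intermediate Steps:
r = -4 (r = 2 - 6*(-4 + (1 + 4)) = 2 - 6*(-4 + 5) = 2 - 6 = -4)
V(S) = S/(8 + S) (V(S) = (S + 0)/(8 + S) = S/(8 + S))
9*V(r) + A(-7) = 9*(-4/(8 - 4)) + 3*(-7) = 9*(-4/4) - 21 = 9*(-4*¼) - 21 = 9*(-1) - 21 = -9 - 21 = -30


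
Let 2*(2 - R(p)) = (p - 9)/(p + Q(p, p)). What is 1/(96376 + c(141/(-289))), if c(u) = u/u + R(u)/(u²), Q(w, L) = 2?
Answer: 8687997/837510591514 ≈ 1.0374e-5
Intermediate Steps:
R(p) = 2 - (-9 + p)/(2*(2 + p)) (R(p) = 2 - (p - 9)/(2*(p + 2)) = 2 - (-9 + p)/(2*(2 + p)))
c(u) = 1 + (17 + 3*u)/(2*u²*(2 + u)) (c(u) = u/u + ((17 + 3*u)/(2*(2 + u)))/(u²) = 1 + ((17 + 3*u)/(2*(2 + u)))/u² = 1 + (17 + 3*u)/(2*u²*(2 + u)))
1/(96376 + c(141/(-289))) = 1/(96376 + (17 + 3*(141/(-289)) + 2*(141/(-289))²*(2 + 141/(-289)))/(2*(141/(-289))²*(2 + 141/(-289)))) = 1/(96376 + (17 + 3*(141*(-1/289)) + 2*(141*(-1/289))²*(2 + 141*(-1/289)))/(2*(141*(-1/289))²*(2 + 141*(-1/289)))) = 1/(96376 + (17 + 3*(-141/289) + 2*(-141/289)²*(2 - 141/289))/(2*(-141/289)²*(2 - 141/289))) = 1/(96376 + (½)*(83521/19881)*(17 - 423/289 + 2*(19881/83521)*(437/289))/(437/289)) = 1/(96376 + (½)*(83521/19881)*(289/437)*(17 - 423/289 + 17375994/24137569)) = 1/(96376 + (½)*(83521/19881)*(289/437)*(392385284/24137569)) = 1/(96376 + 196192642/8687997) = 1/(837510591514/8687997) = 8687997/837510591514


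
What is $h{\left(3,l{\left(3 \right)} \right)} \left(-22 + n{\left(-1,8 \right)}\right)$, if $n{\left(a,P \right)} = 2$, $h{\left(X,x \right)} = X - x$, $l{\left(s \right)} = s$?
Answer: $0$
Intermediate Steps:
$h{\left(3,l{\left(3 \right)} \right)} \left(-22 + n{\left(-1,8 \right)}\right) = \left(3 - 3\right) \left(-22 + 2\right) = \left(3 - 3\right) \left(-20\right) = 0 \left(-20\right) = 0$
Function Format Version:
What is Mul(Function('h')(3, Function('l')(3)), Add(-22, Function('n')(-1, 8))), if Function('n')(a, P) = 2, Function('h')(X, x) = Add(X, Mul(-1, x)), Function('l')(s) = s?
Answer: 0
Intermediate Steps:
Mul(Function('h')(3, Function('l')(3)), Add(-22, Function('n')(-1, 8))) = Mul(Add(3, Mul(-1, 3)), Add(-22, 2)) = Mul(Add(3, -3), -20) = Mul(0, -20) = 0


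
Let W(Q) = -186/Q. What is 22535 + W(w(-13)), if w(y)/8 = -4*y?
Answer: 4687187/208 ≈ 22535.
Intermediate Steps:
w(y) = -32*y (w(y) = 8*(-4*y) = -32*y)
22535 + W(w(-13)) = 22535 - 186/((-32*(-13))) = 22535 - 186/416 = 22535 - 186*1/416 = 22535 - 93/208 = 4687187/208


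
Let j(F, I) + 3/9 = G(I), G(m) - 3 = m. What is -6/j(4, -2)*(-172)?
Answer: 1548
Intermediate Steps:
G(m) = 3 + m
j(F, I) = 8/3 + I (j(F, I) = -⅓ + (3 + I) = 8/3 + I)
-6/j(4, -2)*(-172) = -6/(8/3 - 2)*(-172) = -6/⅔*(-172) = -6*3/2*(-172) = -9*(-172) = 1548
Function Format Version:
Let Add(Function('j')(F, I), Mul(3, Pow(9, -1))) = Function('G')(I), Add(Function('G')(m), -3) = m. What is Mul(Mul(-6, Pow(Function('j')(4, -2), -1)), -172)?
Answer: 1548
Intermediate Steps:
Function('G')(m) = Add(3, m)
Function('j')(F, I) = Add(Rational(8, 3), I) (Function('j')(F, I) = Add(Rational(-1, 3), Add(3, I)) = Add(Rational(8, 3), I))
Mul(Mul(-6, Pow(Function('j')(4, -2), -1)), -172) = Mul(Mul(-6, Pow(Add(Rational(8, 3), -2), -1)), -172) = Mul(Mul(-6, Pow(Rational(2, 3), -1)), -172) = Mul(Mul(-6, Rational(3, 2)), -172) = Mul(-9, -172) = 1548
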